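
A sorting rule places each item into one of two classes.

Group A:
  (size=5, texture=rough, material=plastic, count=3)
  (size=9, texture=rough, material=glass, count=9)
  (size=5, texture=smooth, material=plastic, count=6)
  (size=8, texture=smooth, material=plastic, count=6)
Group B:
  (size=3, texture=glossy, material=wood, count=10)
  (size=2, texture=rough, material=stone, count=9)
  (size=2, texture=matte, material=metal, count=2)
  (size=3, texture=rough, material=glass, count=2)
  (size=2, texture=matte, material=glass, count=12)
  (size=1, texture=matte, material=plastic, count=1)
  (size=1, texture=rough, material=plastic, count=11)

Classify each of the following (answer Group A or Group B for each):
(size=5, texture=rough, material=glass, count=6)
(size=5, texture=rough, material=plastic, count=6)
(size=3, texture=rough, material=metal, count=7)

The pattern is that an item is 'Group A' exactly when: size ≥ 5.

Group A, Group A, Group B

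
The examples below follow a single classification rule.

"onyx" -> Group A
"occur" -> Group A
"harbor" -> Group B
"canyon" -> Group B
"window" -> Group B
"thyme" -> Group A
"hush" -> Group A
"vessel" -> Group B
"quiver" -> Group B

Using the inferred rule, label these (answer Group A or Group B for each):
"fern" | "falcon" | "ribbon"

Group A, Group B, Group B

All 'Group A' examples share one property — length ≤ 5 — and every 'Group B' example lacks it.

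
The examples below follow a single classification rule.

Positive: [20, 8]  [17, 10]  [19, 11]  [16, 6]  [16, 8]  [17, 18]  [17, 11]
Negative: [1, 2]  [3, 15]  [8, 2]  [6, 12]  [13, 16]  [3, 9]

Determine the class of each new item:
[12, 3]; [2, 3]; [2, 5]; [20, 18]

The simplest hypothesis consistent with all the labels is: first ≥ 15.
Negative: [12, 3], since first 12.
Negative: [2, 3], since first 2.
Negative: [2, 5], since first 2.
Positive: [20, 18], since first 20.

Negative, Negative, Negative, Positive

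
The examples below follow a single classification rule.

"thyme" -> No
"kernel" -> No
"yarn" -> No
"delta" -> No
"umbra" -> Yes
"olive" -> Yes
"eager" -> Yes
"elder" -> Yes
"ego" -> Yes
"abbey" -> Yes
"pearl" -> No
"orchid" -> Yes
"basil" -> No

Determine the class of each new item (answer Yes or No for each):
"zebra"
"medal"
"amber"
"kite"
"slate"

Comparing the two groups points to one rule — starts with a vowel.
"zebra" — starts with 'z', hence No. "medal" — starts with 'm', hence No. "amber" — starts with 'a', hence Yes. "kite" — starts with 'k', hence No. "slate" — starts with 's', hence No.

No, No, Yes, No, No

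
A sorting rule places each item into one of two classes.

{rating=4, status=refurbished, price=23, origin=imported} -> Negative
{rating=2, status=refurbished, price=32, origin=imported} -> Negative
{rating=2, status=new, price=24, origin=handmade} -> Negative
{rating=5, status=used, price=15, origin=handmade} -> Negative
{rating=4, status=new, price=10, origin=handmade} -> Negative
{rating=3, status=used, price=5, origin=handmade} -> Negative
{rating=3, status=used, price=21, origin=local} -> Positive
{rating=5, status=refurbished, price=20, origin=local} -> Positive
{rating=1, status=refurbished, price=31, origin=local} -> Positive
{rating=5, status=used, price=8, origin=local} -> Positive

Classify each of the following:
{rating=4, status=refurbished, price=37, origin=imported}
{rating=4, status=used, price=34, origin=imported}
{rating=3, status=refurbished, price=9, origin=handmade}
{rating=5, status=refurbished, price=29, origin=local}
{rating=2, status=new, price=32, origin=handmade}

Checking candidate rules against both groups, what survives is: origin is local.
{rating=4, status=refurbished, price=37, origin=imported} — origin is imported, hence Negative. {rating=4, status=used, price=34, origin=imported} — origin is imported, hence Negative. {rating=3, status=refurbished, price=9, origin=handmade} — origin is handmade, hence Negative. {rating=5, status=refurbished, price=29, origin=local} — origin is local, hence Positive. {rating=2, status=new, price=32, origin=handmade} — origin is handmade, hence Negative.

Negative, Negative, Negative, Positive, Negative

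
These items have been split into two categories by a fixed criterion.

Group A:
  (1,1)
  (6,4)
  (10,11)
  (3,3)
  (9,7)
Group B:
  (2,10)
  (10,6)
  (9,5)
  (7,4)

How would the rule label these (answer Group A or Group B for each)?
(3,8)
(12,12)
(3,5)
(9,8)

Group B, Group A, Group A, Group A

All 'Group A' examples share one property — |first − second| ≤ 2 — and every 'Group B' example lacks it.
(3,8): |3−8| = 5 — does not fit, so Group B. (12,12): |12−12| = 0 — meets the rule, so Group A. (3,5): |3−5| = 2 — meets the rule, so Group A. (9,8): |9−8| = 1 — meets the rule, so Group A.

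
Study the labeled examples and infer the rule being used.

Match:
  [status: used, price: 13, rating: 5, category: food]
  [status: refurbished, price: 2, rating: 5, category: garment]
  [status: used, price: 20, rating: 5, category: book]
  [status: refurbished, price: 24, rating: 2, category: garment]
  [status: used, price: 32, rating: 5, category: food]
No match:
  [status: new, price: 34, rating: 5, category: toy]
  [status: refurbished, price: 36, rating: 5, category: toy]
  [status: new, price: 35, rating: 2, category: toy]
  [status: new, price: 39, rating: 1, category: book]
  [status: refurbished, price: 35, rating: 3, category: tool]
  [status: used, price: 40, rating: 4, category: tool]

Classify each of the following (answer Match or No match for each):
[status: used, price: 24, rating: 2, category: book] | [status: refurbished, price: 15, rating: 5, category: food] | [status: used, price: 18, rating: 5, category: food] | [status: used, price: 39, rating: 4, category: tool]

Match, Match, Match, No match

'Match' ⟺ price ≤ 32.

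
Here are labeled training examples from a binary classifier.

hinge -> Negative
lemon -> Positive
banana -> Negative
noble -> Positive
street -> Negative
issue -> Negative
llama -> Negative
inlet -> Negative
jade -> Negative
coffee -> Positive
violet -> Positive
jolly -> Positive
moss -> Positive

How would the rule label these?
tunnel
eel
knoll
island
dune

Every 'Positive' example satisfies: contains 'o'. None of the 'Negative' examples do.
tunnel: Negative (no 'o').
eel: Negative (no 'o').
knoll: Positive (has 'o').
island: Negative (no 'o').
dune: Negative (no 'o').

Negative, Negative, Positive, Negative, Negative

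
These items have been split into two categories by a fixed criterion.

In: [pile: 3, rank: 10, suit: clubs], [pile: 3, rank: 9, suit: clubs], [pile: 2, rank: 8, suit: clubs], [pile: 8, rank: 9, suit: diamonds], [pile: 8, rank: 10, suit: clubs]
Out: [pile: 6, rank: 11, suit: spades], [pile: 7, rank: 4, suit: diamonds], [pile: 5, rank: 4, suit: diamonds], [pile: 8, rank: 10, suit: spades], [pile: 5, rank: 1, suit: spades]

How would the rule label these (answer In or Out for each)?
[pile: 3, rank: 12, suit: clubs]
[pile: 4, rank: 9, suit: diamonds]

Every 'In' example satisfies: suit is clubs OR rank = 9. None of the 'Out' examples do.

In, In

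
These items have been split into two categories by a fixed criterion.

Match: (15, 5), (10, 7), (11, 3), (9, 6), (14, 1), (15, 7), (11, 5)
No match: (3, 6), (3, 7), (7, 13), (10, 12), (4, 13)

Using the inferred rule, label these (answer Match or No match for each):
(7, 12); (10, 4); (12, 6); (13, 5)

The rule appears to be: first > second.

No match, Match, Match, Match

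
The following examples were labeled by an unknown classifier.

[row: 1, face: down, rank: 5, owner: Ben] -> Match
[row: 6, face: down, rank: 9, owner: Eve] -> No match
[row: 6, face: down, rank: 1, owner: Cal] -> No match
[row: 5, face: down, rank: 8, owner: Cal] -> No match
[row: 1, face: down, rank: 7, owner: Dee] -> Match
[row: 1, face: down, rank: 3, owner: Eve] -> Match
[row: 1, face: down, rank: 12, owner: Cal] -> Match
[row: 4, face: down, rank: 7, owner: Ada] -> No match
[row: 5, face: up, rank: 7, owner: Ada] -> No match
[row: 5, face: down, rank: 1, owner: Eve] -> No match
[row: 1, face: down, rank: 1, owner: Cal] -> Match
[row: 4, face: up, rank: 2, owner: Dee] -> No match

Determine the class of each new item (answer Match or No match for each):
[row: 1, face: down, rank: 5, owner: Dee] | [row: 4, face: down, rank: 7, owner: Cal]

One predicate separates the groups cleanly: row = 1.
[row: 1, face: down, rank: 5, owner: Dee] — row = 1, hence Match.
[row: 4, face: down, rank: 7, owner: Cal] — row = 4, hence No match.

Match, No match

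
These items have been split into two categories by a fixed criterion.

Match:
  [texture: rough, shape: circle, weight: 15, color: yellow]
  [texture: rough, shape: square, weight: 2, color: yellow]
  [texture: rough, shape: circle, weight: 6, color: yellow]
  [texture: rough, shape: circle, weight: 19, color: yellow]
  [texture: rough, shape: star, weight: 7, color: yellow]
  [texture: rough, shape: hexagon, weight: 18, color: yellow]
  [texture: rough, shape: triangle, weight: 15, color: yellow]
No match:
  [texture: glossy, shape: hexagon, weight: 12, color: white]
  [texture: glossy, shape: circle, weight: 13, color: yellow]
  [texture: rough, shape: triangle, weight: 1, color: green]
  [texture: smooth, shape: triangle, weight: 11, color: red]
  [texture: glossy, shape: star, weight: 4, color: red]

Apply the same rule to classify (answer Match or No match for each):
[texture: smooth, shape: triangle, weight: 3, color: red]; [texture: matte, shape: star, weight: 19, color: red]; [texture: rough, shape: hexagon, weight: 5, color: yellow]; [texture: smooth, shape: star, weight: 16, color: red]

No match, No match, Match, No match

Every 'Match' example satisfies: texture is rough AND color is yellow. None of the 'No match' examples do.
[texture: smooth, shape: triangle, weight: 3, color: red]: texture is smooth, color is red, doesn't qualify → No match. [texture: matte, shape: star, weight: 19, color: red]: texture is matte, color is red, doesn't qualify → No match. [texture: rough, shape: hexagon, weight: 5, color: yellow]: texture is rough, color is yellow, fits → Match. [texture: smooth, shape: star, weight: 16, color: red]: texture is smooth, color is red, doesn't qualify → No match.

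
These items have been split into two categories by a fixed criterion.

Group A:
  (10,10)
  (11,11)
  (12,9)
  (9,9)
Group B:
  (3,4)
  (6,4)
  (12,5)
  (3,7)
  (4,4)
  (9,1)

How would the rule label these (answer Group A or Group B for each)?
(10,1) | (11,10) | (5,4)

Group B, Group A, Group B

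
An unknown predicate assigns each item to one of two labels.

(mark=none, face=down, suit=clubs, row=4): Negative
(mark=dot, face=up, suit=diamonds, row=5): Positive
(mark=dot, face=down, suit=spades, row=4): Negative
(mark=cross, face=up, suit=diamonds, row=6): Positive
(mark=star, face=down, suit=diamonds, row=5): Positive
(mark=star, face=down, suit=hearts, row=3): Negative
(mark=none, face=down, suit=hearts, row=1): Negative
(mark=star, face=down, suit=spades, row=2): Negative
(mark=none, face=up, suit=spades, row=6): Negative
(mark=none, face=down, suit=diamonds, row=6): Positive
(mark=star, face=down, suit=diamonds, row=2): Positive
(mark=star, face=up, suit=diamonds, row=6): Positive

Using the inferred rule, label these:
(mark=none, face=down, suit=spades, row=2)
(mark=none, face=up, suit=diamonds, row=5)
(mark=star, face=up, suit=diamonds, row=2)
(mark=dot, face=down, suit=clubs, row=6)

The classifier is using: suit is diamonds.

Negative, Positive, Positive, Negative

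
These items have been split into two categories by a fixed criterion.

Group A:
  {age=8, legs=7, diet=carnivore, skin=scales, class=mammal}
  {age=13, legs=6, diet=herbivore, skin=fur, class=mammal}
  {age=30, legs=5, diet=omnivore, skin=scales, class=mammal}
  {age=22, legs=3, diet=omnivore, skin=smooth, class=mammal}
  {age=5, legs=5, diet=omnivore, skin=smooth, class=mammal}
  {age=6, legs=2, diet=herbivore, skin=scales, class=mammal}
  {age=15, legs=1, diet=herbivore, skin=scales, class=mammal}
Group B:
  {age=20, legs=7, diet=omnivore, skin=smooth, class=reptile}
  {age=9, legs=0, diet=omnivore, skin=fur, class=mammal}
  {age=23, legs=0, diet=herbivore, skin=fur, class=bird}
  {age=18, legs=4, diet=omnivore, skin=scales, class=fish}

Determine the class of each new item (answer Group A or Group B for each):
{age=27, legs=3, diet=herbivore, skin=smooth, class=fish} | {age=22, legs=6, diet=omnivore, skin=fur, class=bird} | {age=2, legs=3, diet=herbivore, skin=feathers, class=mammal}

Group B, Group B, Group A

The distinguishing property — class is mammal AND legs ≥ 1 — holds for all the 'Group A' cases and none of the 'Group B' cases.
{age=27, legs=3, diet=herbivore, skin=smooth, class=fish} → class is fish, legs = 3 → Group B. {age=22, legs=6, diet=omnivore, skin=fur, class=bird} → class is bird, legs = 6 → Group B. {age=2, legs=3, diet=herbivore, skin=feathers, class=mammal} → class is mammal, legs = 3 → Group A.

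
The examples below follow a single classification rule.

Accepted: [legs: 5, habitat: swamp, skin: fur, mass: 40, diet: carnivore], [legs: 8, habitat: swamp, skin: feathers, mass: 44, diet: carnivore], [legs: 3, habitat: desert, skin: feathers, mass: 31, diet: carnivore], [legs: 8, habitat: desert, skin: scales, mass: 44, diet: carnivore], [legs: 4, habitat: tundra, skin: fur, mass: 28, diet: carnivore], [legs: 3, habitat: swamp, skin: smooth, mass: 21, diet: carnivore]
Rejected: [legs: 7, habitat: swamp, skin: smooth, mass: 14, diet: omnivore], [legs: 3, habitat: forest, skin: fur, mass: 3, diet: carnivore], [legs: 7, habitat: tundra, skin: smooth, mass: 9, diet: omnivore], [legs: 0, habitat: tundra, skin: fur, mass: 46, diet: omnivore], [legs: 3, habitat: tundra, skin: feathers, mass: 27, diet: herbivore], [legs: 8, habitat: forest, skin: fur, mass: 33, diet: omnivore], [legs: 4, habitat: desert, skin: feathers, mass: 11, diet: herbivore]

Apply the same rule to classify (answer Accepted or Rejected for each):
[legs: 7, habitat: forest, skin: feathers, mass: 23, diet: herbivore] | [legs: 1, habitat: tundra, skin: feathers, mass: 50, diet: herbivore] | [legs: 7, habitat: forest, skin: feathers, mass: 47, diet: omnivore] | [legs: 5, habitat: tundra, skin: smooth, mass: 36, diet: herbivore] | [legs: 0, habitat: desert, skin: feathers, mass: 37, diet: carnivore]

A rule that fits every label: diet is carnivore AND mass ≥ 9 — true of each 'Accepted' example, false of each 'Rejected' one.
[legs: 7, habitat: forest, skin: feathers, mass: 23, diet: herbivore] — diet is herbivore, mass = 23, hence Rejected. [legs: 1, habitat: tundra, skin: feathers, mass: 50, diet: herbivore] — diet is herbivore, mass = 50, hence Rejected. [legs: 7, habitat: forest, skin: feathers, mass: 47, diet: omnivore] — diet is omnivore, mass = 47, hence Rejected. [legs: 5, habitat: tundra, skin: smooth, mass: 36, diet: herbivore] — diet is herbivore, mass = 36, hence Rejected. [legs: 0, habitat: desert, skin: feathers, mass: 37, diet: carnivore] — diet is carnivore, mass = 37, hence Accepted.

Rejected, Rejected, Rejected, Rejected, Accepted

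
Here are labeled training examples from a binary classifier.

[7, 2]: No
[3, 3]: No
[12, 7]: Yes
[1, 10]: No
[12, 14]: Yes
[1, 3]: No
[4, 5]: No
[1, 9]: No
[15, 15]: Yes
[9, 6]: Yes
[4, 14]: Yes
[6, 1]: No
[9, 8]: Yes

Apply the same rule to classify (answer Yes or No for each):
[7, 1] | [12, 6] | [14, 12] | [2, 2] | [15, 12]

No, Yes, Yes, No, Yes

The common property of the 'Yes' items is: sum ≥ 15. No 'No' item has it.
[7, 1] → 7+1 = 8 → No. [12, 6] → 12+6 = 18 → Yes. [14, 12] → 14+12 = 26 → Yes. [2, 2] → 2+2 = 4 → No. [15, 12] → 15+12 = 27 → Yes.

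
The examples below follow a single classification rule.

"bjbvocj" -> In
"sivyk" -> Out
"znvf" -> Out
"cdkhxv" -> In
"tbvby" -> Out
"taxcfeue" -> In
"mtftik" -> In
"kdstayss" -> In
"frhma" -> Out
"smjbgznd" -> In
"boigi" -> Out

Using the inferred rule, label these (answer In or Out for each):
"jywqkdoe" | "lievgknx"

In, In

The rule appears to be: length ≥ 6.
In: "jywqkdoe", since length 8.
In: "lievgknx", since length 8.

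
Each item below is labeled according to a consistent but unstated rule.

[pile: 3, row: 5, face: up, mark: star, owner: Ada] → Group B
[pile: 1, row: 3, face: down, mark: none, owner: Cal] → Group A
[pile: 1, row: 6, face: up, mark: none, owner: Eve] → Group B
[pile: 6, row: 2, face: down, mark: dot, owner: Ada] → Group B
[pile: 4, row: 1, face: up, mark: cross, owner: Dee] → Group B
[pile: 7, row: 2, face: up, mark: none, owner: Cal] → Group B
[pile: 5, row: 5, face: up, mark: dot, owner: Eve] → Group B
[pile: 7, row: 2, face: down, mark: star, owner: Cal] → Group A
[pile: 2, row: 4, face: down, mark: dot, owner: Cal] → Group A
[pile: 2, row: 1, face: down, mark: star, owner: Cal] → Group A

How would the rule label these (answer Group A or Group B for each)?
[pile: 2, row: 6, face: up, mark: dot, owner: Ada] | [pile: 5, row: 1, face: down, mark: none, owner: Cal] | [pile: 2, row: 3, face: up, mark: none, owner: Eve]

Group B, Group A, Group B

The rule appears to be: owner is Cal AND face is down.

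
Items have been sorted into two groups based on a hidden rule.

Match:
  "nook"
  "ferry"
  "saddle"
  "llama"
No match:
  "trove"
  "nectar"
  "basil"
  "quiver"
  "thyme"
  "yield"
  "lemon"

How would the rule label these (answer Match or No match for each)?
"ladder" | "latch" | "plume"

All 'Match' examples share one property — has a double letter — and every 'No match' example lacks it.
"ladder" → 'dd' doubled → Match.
"latch" → no doubled letter → No match.
"plume" → no doubled letter → No match.

Match, No match, No match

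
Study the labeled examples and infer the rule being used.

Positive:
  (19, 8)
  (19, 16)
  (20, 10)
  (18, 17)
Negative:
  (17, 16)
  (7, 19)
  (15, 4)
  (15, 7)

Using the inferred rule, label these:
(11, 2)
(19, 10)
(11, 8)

A rule that fits every label: first ≥ 18 — true of each 'Positive' example, false of each 'Negative' one.
(11, 2): first 11 — fails the rule, so Negative. (19, 10): first 19 — satisfies this, so Positive. (11, 8): first 11 — fails the rule, so Negative.

Negative, Positive, Negative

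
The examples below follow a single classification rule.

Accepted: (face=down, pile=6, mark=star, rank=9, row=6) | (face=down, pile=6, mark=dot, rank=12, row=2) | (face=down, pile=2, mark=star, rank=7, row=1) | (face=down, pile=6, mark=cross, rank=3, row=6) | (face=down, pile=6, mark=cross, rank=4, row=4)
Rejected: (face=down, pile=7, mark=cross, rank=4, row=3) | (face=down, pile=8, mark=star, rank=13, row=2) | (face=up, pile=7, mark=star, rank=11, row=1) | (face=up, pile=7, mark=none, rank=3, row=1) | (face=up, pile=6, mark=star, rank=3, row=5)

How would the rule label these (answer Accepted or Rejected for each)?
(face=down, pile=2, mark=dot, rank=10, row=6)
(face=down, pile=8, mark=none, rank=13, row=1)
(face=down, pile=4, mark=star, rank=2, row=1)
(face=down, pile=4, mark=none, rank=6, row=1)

Accepted, Rejected, Accepted, Accepted

The rule appears to be: face is down AND pile ≤ 6.
Accepted: (face=down, pile=2, mark=dot, rank=10, row=6), since face is down, pile = 2.
Rejected: (face=down, pile=8, mark=none, rank=13, row=1), since face is down, pile = 8.
Accepted: (face=down, pile=4, mark=star, rank=2, row=1), since face is down, pile = 4.
Accepted: (face=down, pile=4, mark=none, rank=6, row=1), since face is down, pile = 4.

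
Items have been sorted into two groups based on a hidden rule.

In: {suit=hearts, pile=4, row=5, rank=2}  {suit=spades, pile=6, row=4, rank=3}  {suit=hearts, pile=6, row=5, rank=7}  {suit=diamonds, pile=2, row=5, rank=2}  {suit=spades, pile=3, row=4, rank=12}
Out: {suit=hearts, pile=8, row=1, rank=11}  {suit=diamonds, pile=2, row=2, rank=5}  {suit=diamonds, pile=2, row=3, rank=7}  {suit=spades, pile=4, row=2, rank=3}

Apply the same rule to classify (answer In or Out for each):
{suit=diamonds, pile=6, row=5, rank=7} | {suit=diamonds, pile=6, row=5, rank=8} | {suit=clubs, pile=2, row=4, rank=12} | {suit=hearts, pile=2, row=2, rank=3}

In, In, In, Out

Rule: row ≥ 4. This holds for each 'In' example and fails for each 'Out' one.
{suit=diamonds, pile=6, row=5, rank=7}: row = 5 — satisfies this, so In. {suit=diamonds, pile=6, row=5, rank=8}: row = 5 — satisfies this, so In. {suit=clubs, pile=2, row=4, rank=12}: row = 4 — satisfies this, so In. {suit=hearts, pile=2, row=2, rank=3}: row = 2 — doesn't qualify, so Out.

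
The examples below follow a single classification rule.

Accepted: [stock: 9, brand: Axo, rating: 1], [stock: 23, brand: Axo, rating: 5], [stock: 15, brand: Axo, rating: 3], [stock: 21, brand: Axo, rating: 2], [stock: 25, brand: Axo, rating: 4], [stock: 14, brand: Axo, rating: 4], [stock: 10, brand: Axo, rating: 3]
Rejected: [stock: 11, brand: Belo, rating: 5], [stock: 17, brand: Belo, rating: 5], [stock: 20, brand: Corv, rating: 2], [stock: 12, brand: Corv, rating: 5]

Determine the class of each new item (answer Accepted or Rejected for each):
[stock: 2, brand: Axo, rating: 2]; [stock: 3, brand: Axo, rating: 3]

The common property of the 'Accepted' items is: brand is Axo. No 'Rejected' item has it.
[stock: 2, brand: Axo, rating: 2] → brand is Axo → Accepted.
[stock: 3, brand: Axo, rating: 3] → brand is Axo → Accepted.

Accepted, Accepted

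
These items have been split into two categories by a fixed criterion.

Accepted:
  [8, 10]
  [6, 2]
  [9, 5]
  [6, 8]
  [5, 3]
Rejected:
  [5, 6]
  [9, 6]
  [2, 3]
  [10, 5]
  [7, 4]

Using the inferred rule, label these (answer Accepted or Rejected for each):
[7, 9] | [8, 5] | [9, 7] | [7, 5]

'Accepted' ⟺ sum is even.
[7, 9]: Accepted (7+9 = 16).
[8, 5]: Rejected (8+5 = 13).
[9, 7]: Accepted (9+7 = 16).
[7, 5]: Accepted (7+5 = 12).

Accepted, Rejected, Accepted, Accepted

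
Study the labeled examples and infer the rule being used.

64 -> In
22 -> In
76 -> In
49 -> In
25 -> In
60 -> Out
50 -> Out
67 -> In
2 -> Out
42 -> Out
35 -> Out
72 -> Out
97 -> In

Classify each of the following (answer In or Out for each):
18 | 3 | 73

One predicate separates the groups cleanly: ≡ 1 (mod 3).
Out: 18, since 18 mod 3 = 0.
Out: 3, since 3 mod 3 = 0.
In: 73, since 73 mod 3 = 1.

Out, Out, In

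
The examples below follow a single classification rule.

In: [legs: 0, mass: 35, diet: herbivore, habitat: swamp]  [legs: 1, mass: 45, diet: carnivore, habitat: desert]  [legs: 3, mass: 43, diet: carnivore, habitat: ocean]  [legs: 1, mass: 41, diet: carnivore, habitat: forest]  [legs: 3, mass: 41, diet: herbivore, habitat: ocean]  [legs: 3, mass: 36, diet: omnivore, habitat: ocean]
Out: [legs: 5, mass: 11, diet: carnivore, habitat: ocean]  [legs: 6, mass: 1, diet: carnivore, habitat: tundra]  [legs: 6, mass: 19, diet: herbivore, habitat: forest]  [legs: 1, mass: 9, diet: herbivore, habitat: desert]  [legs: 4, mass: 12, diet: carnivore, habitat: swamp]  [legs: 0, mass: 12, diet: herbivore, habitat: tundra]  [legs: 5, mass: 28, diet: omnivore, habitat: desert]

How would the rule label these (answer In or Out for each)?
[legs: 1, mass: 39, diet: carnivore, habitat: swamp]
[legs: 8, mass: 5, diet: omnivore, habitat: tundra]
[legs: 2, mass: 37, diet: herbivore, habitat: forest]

In, Out, In

The simplest hypothesis consistent with all the labels is: mass ≥ 35.
[legs: 1, mass: 39, diet: carnivore, habitat: swamp] → mass = 39 → In.
[legs: 8, mass: 5, diet: omnivore, habitat: tundra] → mass = 5 → Out.
[legs: 2, mass: 37, diet: herbivore, habitat: forest] → mass = 37 → In.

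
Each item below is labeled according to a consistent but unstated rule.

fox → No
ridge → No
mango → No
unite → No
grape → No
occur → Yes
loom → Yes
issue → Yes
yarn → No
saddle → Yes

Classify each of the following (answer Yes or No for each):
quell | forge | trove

Yes, No, No

The pattern is that an item is 'Yes' exactly when: has a double letter.
quell — 'll' doubled, hence Yes. forge — no doubled letter, hence No. trove — no doubled letter, hence No.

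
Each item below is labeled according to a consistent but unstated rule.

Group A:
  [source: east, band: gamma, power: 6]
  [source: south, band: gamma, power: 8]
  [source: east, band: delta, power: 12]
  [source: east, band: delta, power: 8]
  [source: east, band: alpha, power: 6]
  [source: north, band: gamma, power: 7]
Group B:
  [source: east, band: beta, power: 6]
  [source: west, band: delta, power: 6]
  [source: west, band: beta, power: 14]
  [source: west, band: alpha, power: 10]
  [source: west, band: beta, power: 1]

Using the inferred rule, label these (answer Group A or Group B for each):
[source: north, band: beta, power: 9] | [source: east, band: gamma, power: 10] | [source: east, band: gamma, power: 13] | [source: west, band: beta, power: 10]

The distinguishing property — source is not west AND band is not beta — holds for all the 'Group A' cases and none of the 'Group B' cases.
[source: north, band: beta, power: 9]: Group B (source is north, band is beta). [source: east, band: gamma, power: 10]: Group A (source is east, band is gamma). [source: east, band: gamma, power: 13]: Group A (source is east, band is gamma). [source: west, band: beta, power: 10]: Group B (source is west, band is beta).

Group B, Group A, Group A, Group B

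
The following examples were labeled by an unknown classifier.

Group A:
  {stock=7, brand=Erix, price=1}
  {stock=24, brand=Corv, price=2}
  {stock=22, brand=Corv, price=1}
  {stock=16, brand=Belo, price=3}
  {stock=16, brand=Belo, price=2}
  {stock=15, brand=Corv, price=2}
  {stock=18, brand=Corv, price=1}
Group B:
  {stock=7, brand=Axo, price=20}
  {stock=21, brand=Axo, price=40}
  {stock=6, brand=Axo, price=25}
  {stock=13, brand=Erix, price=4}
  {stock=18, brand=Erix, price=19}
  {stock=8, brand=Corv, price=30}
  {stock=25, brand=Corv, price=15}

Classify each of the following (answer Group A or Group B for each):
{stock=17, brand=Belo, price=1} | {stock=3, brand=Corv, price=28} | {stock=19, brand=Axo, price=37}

Group A, Group B, Group B

One predicate separates the groups cleanly: price ≤ 3.
Group A: {stock=17, brand=Belo, price=1}, since price = 1.
Group B: {stock=3, brand=Corv, price=28}, since price = 28.
Group B: {stock=19, brand=Axo, price=37}, since price = 37.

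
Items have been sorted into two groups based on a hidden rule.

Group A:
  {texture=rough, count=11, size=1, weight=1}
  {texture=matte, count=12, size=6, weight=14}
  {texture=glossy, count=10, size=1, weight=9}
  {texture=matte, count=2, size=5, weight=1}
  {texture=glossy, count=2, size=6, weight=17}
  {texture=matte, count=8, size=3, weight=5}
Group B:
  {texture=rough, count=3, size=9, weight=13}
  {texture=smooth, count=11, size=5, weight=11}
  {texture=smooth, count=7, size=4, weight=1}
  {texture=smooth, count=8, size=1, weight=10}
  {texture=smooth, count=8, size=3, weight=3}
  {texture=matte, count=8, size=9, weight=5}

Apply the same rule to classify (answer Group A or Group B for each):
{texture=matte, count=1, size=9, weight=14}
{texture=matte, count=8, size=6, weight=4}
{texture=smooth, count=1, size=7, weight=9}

All 'Group A' examples share one property — texture is not smooth AND size ≤ 6 — and every 'Group B' example lacks it.
Group B: {texture=matte, count=1, size=9, weight=14}, since texture is matte, size = 9. Group A: {texture=matte, count=8, size=6, weight=4}, since texture is matte, size = 6. Group B: {texture=smooth, count=1, size=7, weight=9}, since texture is smooth, size = 7.

Group B, Group A, Group B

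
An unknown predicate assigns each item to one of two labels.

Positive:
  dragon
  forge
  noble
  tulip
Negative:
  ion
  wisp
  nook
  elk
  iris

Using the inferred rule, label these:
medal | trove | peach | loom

A rule that fits every label: length ≥ 5 — true of each 'Positive' example, false of each 'Negative' one.
Positive: medal, since length 5.
Positive: trove, since length 5.
Positive: peach, since length 5.
Negative: loom, since length 4.

Positive, Positive, Positive, Negative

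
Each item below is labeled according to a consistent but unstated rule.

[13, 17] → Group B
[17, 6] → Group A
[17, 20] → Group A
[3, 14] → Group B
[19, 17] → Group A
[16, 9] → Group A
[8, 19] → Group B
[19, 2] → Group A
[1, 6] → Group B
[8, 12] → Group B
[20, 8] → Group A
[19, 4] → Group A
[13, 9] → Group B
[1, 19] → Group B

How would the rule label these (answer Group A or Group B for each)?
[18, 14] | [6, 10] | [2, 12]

Group A, Group B, Group B

Every 'Group A' example satisfies: first ≥ 14. None of the 'Group B' examples do.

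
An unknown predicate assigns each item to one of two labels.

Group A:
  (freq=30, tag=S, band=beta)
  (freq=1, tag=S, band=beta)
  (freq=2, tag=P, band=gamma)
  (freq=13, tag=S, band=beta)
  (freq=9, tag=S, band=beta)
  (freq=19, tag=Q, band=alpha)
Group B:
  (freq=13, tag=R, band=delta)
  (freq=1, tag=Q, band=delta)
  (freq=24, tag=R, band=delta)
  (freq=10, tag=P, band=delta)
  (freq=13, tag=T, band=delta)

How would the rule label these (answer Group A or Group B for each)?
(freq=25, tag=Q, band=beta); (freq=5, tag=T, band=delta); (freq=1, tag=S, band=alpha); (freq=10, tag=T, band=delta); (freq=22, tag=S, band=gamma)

Comparing the two groups points to one rule — band is not delta.
(freq=25, tag=Q, band=beta): band is beta, checks out → Group A.
(freq=5, tag=T, band=delta): band is delta, fails the rule → Group B.
(freq=1, tag=S, band=alpha): band is alpha, checks out → Group A.
(freq=10, tag=T, band=delta): band is delta, fails the rule → Group B.
(freq=22, tag=S, band=gamma): band is gamma, checks out → Group A.

Group A, Group B, Group A, Group B, Group A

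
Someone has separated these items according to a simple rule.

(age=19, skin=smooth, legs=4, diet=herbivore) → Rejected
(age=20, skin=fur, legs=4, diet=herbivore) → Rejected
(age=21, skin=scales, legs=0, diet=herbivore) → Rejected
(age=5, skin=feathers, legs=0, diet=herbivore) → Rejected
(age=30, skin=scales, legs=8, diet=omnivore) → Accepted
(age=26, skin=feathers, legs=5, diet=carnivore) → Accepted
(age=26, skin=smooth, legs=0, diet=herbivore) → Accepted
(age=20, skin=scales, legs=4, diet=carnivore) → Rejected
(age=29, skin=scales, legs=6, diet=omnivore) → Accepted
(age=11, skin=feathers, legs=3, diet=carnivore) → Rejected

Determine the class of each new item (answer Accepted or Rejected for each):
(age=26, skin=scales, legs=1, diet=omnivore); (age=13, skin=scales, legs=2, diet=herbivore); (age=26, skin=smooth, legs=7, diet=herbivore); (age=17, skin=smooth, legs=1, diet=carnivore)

Accepted, Rejected, Accepted, Rejected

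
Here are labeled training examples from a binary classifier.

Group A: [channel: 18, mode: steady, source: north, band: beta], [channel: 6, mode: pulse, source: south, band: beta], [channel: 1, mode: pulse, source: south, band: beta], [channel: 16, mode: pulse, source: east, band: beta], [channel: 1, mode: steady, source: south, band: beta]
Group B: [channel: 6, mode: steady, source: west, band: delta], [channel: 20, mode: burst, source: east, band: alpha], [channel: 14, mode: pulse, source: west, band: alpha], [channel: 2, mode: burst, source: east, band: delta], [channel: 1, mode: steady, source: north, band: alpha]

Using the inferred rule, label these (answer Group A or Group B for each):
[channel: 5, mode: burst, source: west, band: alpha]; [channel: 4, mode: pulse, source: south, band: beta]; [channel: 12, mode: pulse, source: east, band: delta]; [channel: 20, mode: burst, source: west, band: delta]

Group B, Group A, Group B, Group B

The rule appears to be: band is beta.
[channel: 5, mode: burst, source: west, band: alpha]: band is alpha — fails the rule, so Group B.
[channel: 4, mode: pulse, source: south, band: beta]: band is beta — satisfies this, so Group A.
[channel: 12, mode: pulse, source: east, band: delta]: band is delta — fails the rule, so Group B.
[channel: 20, mode: burst, source: west, band: delta]: band is delta — fails the rule, so Group B.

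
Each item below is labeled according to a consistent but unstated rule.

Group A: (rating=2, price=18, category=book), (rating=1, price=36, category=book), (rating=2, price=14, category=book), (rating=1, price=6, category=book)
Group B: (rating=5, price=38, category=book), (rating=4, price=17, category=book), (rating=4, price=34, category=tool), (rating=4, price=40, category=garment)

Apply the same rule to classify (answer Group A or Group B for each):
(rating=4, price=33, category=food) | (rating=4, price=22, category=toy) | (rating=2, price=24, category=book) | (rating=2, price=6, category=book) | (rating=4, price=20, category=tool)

Every 'Group A' example satisfies: rating ≤ 2. None of the 'Group B' examples do.
(rating=4, price=33, category=food): rating = 4, does not satisfy this → Group B.
(rating=4, price=22, category=toy): rating = 4, does not satisfy this → Group B.
(rating=2, price=24, category=book): rating = 2, passes → Group A.
(rating=2, price=6, category=book): rating = 2, passes → Group A.
(rating=4, price=20, category=tool): rating = 4, does not satisfy this → Group B.

Group B, Group B, Group A, Group A, Group B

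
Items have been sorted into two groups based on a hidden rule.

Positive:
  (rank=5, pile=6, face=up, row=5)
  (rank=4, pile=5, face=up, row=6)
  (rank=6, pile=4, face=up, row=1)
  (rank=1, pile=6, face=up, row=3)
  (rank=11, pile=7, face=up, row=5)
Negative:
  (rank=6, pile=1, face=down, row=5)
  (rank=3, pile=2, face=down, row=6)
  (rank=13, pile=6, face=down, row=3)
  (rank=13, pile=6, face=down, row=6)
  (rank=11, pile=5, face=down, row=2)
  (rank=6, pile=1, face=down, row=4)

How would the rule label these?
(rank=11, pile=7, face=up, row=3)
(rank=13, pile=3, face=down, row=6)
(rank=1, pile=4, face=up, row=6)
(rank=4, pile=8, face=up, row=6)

Positive, Negative, Positive, Positive

Comparing the two groups points to one rule — face is up.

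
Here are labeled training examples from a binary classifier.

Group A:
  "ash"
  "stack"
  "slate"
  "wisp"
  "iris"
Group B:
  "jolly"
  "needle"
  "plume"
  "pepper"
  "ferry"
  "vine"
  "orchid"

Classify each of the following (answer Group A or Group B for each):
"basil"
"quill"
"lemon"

Group A, Group B, Group B

'Group A' ⟺ contains 's'.
"basil": has 's' — matches, so Group A.
"quill": no 's' — fails this test, so Group B.
"lemon": no 's' — fails this test, so Group B.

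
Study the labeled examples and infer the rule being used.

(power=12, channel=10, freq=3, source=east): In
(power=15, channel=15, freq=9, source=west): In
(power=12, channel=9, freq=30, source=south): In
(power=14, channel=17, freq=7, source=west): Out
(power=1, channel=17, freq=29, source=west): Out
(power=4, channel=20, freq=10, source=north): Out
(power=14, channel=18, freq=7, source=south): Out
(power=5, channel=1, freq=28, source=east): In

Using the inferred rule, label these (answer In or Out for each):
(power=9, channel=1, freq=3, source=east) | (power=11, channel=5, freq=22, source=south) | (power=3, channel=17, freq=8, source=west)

In, In, Out

The classifier is using: channel ≤ 15.
(power=9, channel=1, freq=3, source=east) — channel = 1, hence In. (power=11, channel=5, freq=22, source=south) — channel = 5, hence In. (power=3, channel=17, freq=8, source=west) — channel = 17, hence Out.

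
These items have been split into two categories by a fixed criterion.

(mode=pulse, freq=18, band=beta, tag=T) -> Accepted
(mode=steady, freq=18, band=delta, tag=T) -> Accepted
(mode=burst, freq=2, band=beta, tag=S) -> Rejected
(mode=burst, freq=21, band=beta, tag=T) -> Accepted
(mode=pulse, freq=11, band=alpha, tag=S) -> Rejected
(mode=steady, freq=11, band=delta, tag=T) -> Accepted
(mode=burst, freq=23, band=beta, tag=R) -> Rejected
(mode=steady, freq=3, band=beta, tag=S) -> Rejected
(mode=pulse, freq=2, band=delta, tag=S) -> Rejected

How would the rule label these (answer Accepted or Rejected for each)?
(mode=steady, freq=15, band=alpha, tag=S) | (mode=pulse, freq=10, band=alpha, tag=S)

One predicate separates the groups cleanly: tag is T.
(mode=steady, freq=15, band=alpha, tag=S): Rejected (tag is S).
(mode=pulse, freq=10, band=alpha, tag=S): Rejected (tag is S).

Rejected, Rejected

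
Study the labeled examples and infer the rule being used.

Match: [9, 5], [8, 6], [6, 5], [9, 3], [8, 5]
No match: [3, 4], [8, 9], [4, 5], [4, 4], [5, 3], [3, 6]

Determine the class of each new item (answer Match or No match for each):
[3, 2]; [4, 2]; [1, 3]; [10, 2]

A rule that fits every label: first > second AND sum ≥ 9 — true of each 'Match' example, false of each 'No match' one.
[3, 2]: 3 > 2, 3+2 = 5, doesn't match → No match.
[4, 2]: 4 > 2, 4+2 = 6, doesn't match → No match.
[1, 3]: 1 < 3, 1+3 = 4, doesn't match → No match.
[10, 2]: 10 > 2, 10+2 = 12, meets the rule → Match.

No match, No match, No match, Match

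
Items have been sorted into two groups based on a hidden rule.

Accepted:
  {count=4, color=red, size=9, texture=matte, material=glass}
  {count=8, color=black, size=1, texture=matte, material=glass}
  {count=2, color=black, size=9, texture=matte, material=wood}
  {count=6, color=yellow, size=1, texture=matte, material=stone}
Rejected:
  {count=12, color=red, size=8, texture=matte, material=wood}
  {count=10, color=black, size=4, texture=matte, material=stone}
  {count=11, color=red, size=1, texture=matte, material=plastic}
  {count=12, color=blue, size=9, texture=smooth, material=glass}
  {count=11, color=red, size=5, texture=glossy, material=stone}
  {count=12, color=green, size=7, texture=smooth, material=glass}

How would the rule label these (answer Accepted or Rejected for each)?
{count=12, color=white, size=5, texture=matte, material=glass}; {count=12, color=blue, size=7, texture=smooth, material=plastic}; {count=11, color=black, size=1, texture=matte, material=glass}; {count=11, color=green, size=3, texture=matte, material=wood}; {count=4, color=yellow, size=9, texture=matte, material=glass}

The pattern is that an item is 'Accepted' exactly when: count ≤ 8.
{count=12, color=white, size=5, texture=matte, material=glass}: Rejected (count = 12).
{count=12, color=blue, size=7, texture=smooth, material=plastic}: Rejected (count = 12).
{count=11, color=black, size=1, texture=matte, material=glass}: Rejected (count = 11).
{count=11, color=green, size=3, texture=matte, material=wood}: Rejected (count = 11).
{count=4, color=yellow, size=9, texture=matte, material=glass}: Accepted (count = 4).

Rejected, Rejected, Rejected, Rejected, Accepted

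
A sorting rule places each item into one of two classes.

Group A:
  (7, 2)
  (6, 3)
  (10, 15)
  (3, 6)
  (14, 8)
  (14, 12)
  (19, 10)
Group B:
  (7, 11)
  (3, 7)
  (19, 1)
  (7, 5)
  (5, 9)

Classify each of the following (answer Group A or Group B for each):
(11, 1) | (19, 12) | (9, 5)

The pattern is that an item is 'Group A' exactly when: product is even.
(11, 1): 11·1 = 11, does not pass → Group B. (19, 12): 19·12 = 228, has this property → Group A. (9, 5): 9·5 = 45, does not pass → Group B.

Group B, Group A, Group B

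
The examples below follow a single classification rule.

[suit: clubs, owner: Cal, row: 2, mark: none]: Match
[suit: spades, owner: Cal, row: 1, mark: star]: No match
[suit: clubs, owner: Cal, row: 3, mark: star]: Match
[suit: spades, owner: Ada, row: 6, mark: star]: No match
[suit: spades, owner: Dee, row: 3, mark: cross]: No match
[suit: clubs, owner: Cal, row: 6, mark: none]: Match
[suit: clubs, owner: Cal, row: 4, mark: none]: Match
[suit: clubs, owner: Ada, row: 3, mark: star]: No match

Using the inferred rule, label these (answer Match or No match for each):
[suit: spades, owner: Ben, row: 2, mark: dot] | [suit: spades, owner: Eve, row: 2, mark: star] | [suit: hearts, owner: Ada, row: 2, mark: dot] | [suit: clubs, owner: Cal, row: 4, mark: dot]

No match, No match, No match, Match

Rule: owner is Cal AND suit is clubs. This holds for each 'Match' example and fails for each 'No match' one.
No match: [suit: spades, owner: Ben, row: 2, mark: dot], since owner is Ben, suit is spades. No match: [suit: spades, owner: Eve, row: 2, mark: star], since owner is Eve, suit is spades. No match: [suit: hearts, owner: Ada, row: 2, mark: dot], since owner is Ada, suit is hearts. Match: [suit: clubs, owner: Cal, row: 4, mark: dot], since owner is Cal, suit is clubs.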